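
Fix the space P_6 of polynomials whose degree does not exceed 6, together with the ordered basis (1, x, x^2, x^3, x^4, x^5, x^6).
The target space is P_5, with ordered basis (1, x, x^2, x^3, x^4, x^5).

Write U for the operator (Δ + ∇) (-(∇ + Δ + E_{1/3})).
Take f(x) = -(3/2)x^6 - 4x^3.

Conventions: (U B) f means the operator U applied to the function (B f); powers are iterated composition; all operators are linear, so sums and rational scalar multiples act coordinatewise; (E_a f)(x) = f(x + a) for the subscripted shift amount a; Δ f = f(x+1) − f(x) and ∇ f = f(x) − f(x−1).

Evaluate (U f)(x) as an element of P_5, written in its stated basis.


the result is g(x) = 18x^5 + 210x^4 + 80x^3 + (2432/3)x^2 + (1360/9)x + 5696/27

∇ f = -9x^5 + (45/2)x^4 - 30x^3 + (21/2)x^2 + 3x - 5/2
Δ f = -9x^5 - (45/2)x^4 - 30x^3 - (69/2)x^2 - 21x - 11/2
E_{1/3} f = -(3/2)x^6 - 3x^5 - (5/2)x^4 - (46/9)x^3 - (77/18)x^2 - (37/27)x - 73/486
(∇ + Δ + E_{1/3}) f = -(3/2)x^6 - 21x^5 - (5/2)x^4 - (586/9)x^3 - (509/18)x^2 - (523/27)x - 3961/486
(-(∇ + Δ + E_{1/3})) f = (3/2)x^6 + 21x^5 + (5/2)x^4 + (586/9)x^3 + (509/18)x^2 + (523/27)x + 3961/486
Δ (-(∇ + Δ + E_{1/3})) f = 9x^5 + (255/2)x^4 + 250x^3 + (2657/6)x^2 + (3383/9)x + 7439/54
∇ (-(∇ + Δ + E_{1/3})) f = 9x^5 + (165/2)x^4 - 170x^3 + (2207/6)x^2 - (2023/9)x + 3953/54
(Δ + ∇) (-(∇ + Δ + E_{1/3})) f = 18x^5 + 210x^4 + 80x^3 + (2432/3)x^2 + (1360/9)x + 5696/27


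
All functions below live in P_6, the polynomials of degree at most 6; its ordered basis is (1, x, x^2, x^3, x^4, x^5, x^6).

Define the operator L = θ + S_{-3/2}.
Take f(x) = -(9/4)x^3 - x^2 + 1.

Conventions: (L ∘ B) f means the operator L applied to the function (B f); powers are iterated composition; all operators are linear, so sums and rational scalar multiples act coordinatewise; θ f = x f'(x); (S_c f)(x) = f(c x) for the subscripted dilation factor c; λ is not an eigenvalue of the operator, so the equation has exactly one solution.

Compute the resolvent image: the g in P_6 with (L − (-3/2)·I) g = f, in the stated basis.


write g with unknown coordinates in the stated basis and equate coefficients in (L − (-3/2)·I) g = f
solving from the highest basis element down gives g = -2x^3 - (4/23)x^2 + 2/5
check: L g = (3/4)x^3 - (17/23)x^2 + 2/5
so L g − (-3/2)·g = -(9/4)x^3 - x^2 + 1 = f ✓

the result is g(x) = -2x^3 - (4/23)x^2 + 2/5


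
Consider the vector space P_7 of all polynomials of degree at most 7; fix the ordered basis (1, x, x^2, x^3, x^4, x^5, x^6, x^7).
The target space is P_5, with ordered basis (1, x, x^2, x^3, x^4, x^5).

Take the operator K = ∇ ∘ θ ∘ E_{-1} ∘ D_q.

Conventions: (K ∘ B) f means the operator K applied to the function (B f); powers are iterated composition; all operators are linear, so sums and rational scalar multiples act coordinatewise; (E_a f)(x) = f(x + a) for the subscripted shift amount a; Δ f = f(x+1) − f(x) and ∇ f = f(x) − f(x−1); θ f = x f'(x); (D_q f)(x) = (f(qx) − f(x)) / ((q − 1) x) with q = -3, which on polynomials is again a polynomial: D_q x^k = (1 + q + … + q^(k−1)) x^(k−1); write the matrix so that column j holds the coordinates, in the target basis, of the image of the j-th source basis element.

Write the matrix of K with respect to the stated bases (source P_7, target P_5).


the matrix is [[0, 0, -2, -28, -240, -1952, -14560, -105024]; [0, 0, 0, 28, 420, 4636, 42770, 364302]; [0, 0, 0, 0, -180, -3660, -47320, -508710]; [0, 0, 0, 0, 0, 976, 23660, 361020]; [0, 0, 0, 0, 0, 0, -4550, -131280]; [0, 0, 0, 0, 0, 0, 0, 19692]] (rows listed top to bottom)

image of 1: 0
image of x: 0
image of x^2: -2
image of x^3: 28x - 28
image of x^4: -180x^2 + 420x - 240
image of x^5: 976x^3 - 3660x^2 + 4636x - 1952
image of x^6: -4550x^4 + 23660x^3 - 47320x^2 + 42770x - 14560
image of x^7: 19692x^5 - 131280x^4 + 361020x^3 - 508710x^2 + 364302x - 105024
each image's coordinates form column j of the matrix


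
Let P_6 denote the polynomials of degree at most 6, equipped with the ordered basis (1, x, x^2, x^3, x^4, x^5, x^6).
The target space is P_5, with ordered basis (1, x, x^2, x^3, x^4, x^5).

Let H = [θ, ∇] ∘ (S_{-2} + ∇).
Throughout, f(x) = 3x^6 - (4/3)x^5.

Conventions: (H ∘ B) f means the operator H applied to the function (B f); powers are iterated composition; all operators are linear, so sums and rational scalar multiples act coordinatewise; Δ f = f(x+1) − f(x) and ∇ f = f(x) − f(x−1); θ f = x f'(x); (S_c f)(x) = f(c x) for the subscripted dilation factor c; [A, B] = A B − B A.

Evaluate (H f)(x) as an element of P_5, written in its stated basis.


the image equals g(x) = -1152x^5 + (16370/3)x^4 - 10100x^3 + 8860x^2 - 3370x + 842/3

S_{-2} f = 192x^6 + (128/3)x^5
∇ f = 18x^5 - (155/3)x^4 + (220/3)x^3 - (175/3)x^2 + (74/3)x - 13/3
(S_{-2} + ∇) f = 192x^6 + (182/3)x^5 - (155/3)x^4 + (220/3)x^3 - (175/3)x^2 + (74/3)x - 13/3
∇ (S_{-2} + ∇) f = 1152x^5 - (7730/3)x^4 + (9080/3)x^3 - (5230/3)x^2 + (916/3)x + 230/3
θ ∇ (S_{-2} + ∇) f = 5760x^5 - (30920/3)x^4 + 9080x^3 - (10460/3)x^2 + (916/3)x
θ (S_{-2} + ∇) f = 1152x^6 + (910/3)x^5 - (620/3)x^4 + 220x^3 - (350/3)x^2 + (74/3)x
∇ θ (S_{-2} + ∇) f = 6912x^5 - (47290/3)x^4 + 19180x^3 - (37040/3)x^2 + (11026/3)x - 842/3
[θ, ∇] (S_{-2} + ∇) f = -1152x^5 + (16370/3)x^4 - 10100x^3 + 8860x^2 - 3370x + 842/3


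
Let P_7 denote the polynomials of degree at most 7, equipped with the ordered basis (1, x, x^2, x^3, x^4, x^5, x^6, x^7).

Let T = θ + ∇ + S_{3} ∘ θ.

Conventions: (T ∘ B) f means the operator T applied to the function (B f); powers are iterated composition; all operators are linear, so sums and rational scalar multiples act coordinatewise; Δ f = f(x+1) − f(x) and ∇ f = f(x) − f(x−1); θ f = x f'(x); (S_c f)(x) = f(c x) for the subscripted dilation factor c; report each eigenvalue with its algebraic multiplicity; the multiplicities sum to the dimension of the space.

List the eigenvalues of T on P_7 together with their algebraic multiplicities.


λ = 0 (multiplicity 1), λ = 4 (multiplicity 1), λ = 20 (multiplicity 1), λ = 84 (multiplicity 1), λ = 328 (multiplicity 1), λ = 1220 (multiplicity 1), λ = 4380 (multiplicity 1), λ = 15316 (multiplicity 1)

image of 1: 0
image of x: 4x + 1
image of x^2: 20x^2 + 2x - 1
image of x^3: 84x^3 + 3x^2 - 3x + 1
image of x^4: 328x^4 + 4x^3 - 6x^2 + 4x - 1
image of x^5: 1220x^5 + 5x^4 - 10x^3 + 10x^2 - 5x + 1
image of x^6: 4380x^6 + 6x^5 - 15x^4 + 20x^3 - 15x^2 + 6x - 1
image of x^7: 15316x^7 + 7x^6 - 21x^5 + 35x^4 - 35x^3 + 21x^2 - 7x + 1
the matrix is upper triangular; its diagonal is (0, 4, 20, 84, 328, 1220, 4380, 15316)
for a triangular matrix the eigenvalues are the diagonal entries, with algebraic multiplicity their repetition count


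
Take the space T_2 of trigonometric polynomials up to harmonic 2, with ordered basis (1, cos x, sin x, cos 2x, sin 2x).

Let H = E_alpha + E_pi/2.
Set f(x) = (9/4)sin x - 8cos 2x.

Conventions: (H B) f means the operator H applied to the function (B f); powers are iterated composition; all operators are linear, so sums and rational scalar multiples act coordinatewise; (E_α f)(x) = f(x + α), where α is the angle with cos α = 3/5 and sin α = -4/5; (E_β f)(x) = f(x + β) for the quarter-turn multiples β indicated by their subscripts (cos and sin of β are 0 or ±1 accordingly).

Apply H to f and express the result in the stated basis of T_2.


E_alpha f = -(9/5)cos x + (27/20)sin x + (56/25)cos 2x - (192/25)sin 2x
E_pi/2 f = (9/4)cos x + 8cos 2x
(E_alpha + E_pi/2) f = (9/20)cos x + (27/20)sin x + (256/25)cos 2x - (192/25)sin 2x

the result is g(x) = (9/20)cos x + (27/20)sin x + (256/25)cos 2x - (192/25)sin 2x


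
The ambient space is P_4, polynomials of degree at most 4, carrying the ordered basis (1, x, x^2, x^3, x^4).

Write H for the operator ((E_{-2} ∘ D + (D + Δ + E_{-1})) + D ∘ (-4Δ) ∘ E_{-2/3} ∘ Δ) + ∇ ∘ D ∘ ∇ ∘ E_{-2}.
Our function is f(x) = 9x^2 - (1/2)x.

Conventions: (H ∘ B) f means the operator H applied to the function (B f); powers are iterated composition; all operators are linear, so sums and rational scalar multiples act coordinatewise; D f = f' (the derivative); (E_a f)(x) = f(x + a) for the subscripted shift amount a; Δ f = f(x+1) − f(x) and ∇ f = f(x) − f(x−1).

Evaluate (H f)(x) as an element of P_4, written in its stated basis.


the result is g(x) = 9x^2 + (71/2)x - 19

D f = 18x - 1/2
E_{-2} D f = 18x - 73/2
D f = 18x - 1/2
Δ f = 18x + 17/2
E_{-1} f = 9x^2 - (37/2)x + 19/2
(D + Δ + E_{-1}) f = 9x^2 + (35/2)x + 35/2
(E_{-2} ∘ D + (D + Δ + E_{-1})) f = 9x^2 + (71/2)x - 19
Δ f = 18x + 17/2
E_{-2/3} Δ f = 18x - 7/2
Δ (E_{-2/3} ∘ Δ) f = 18
(-4Δ) (E_{-2/3} ∘ Δ) f = -72
D (-4Δ) (E_{-2/3} ∘ Δ) f = 0
((E_{-2} ∘ D + (D + Δ + E_{-1})) + D ∘ (-4Δ) ∘ E_{-2/3} ∘ Δ) f = 9x^2 + (71/2)x - 19
E_{-2} f = 9x^2 - (73/2)x + 37
∇ E_{-2} f = 18x - 91/2
D ∇ E_{-2} f = 18
∇ (D ∘ ∇ ∘ E_{-2}) f = 0
(((E_{-2} ∘ D + (D + Δ + E_{-1})) + D ∘ (-4Δ) ∘ E_{-2/3} ∘ Δ) + ∇ ∘ D ∘ ∇ ∘ E_{-2}) f = 9x^2 + (71/2)x - 19


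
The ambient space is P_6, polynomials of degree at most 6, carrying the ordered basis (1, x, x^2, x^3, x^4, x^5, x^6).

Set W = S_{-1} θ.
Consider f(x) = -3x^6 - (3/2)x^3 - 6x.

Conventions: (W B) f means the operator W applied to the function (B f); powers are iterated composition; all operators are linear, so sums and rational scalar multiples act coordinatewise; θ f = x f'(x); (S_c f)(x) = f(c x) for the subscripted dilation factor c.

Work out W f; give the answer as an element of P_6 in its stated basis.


the result is g(x) = -18x^6 + (9/2)x^3 + 6x

θ f = -18x^6 - (9/2)x^3 - 6x
S_{-1} θ f = -18x^6 + (9/2)x^3 + 6x


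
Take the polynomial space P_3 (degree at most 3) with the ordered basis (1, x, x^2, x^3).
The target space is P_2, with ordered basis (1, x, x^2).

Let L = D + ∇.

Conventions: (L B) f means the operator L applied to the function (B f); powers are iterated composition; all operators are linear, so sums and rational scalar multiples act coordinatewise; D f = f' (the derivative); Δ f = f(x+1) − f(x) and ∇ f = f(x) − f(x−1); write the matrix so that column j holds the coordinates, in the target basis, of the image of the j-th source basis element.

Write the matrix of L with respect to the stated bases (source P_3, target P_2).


the matrix is [[0, 2, -1, 1]; [0, 0, 4, -3]; [0, 0, 0, 6]] (rows listed top to bottom)

image of 1: 0
image of x: 2
image of x^2: 4x - 1
image of x^3: 6x^2 - 3x + 1
each image's coordinates form column j of the matrix


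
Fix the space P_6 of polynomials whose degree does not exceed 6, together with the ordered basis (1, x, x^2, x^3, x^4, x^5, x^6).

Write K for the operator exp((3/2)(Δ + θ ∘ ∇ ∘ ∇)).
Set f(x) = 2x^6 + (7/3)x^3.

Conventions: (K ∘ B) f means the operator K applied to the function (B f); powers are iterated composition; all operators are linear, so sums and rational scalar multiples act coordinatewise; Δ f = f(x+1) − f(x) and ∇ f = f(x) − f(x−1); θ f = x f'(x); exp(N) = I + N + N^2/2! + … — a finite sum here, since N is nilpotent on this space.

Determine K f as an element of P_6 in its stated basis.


the image equals g(x) = 2x^6 + 18x^5 + (945/2)x^4 + (3832/3)x^3 + (88419/8)x^2 + (61191/8)x + 229411/32

order-1 term: 18x^5 + 405x^4 - 1020x^3 + (2631/2)x^2 - (981/2)x + 13/2
order-2 term: (135/2)x^4 + 2160x^3 + (10665/2)x^2 - (39897/4)x + 171
order-3 term: 135x^3 + (8505/2)x^2 + (28755/2)x - 9657/8
order-4 term: (1215/8)x^2 + 3645x + 56295/8
order-5 term: (729/8)x + 18225/16
order-6 term: 729/32
the series for exp((3/2)(Δ + θ ∘ ∇ ∘ ∇)) f terminates at order 6
exp((3/2)(Δ + θ ∘ ∇ ∘ ∇)) f = 2x^6 + 18x^5 + (945/2)x^4 + (3832/3)x^3 + (88419/8)x^2 + (61191/8)x + 229411/32


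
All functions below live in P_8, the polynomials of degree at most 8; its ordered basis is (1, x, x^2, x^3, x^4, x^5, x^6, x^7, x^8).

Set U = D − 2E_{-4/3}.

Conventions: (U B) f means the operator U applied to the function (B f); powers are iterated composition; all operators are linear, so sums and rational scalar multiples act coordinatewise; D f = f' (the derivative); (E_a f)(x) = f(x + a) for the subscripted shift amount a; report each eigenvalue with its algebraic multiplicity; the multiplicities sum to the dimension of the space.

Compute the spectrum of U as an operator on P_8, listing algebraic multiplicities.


λ = -2 (multiplicity 9)

image of 1: -2
image of x: -2x + 11/3
image of x^2: -2x^2 + (22/3)x - 32/9
image of x^3: -2x^3 + 11x^2 - (32/3)x + 128/27
image of x^4: -2x^4 + (44/3)x^3 - (64/3)x^2 + (512/27)x - 512/81
image of x^5: -2x^5 + (55/3)x^4 - (320/9)x^3 + (1280/27)x^2 - (2560/81)x + 2048/243
image of x^6: -2x^6 + 22x^5 - (160/3)x^4 + (2560/27)x^3 - (2560/27)x^2 + (4096/81)x - 8192/729
image of x^7: -2x^7 + (77/3)x^6 - (224/3)x^5 + (4480/27)x^4 - (17920/81)x^3 + (14336/81)x^2 - (57344/729)x + 32768/2187
image of x^8: -2x^8 + (88/3)x^7 - (896/9)x^6 + (7168/27)x^5 - (35840/81)x^4 + (114688/243)x^3 - (229376/729)x^2 + (262144/2187)x - 131072/6561
the matrix is upper triangular; its diagonal is (-2, -2, -2, -2, -2, -2, -2, -2, -2)
for a triangular matrix the eigenvalues are the diagonal entries, with algebraic multiplicity their repetition count


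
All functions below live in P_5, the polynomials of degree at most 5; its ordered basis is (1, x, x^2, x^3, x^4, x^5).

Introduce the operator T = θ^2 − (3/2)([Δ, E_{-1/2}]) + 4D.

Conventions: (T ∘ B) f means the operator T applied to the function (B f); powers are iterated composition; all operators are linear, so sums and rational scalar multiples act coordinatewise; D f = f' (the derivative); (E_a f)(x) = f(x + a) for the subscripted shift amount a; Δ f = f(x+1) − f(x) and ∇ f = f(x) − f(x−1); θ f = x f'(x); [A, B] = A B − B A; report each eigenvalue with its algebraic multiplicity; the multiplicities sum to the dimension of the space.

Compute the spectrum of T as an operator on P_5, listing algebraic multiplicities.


image of 1: 0
image of x: x + 4
image of x^2: 4x^2 + 8x
image of x^3: 9x^3 + 12x^2
image of x^4: 16x^4 + 16x^3
image of x^5: 25x^5 + 20x^4
the matrix is upper triangular; its diagonal is (0, 1, 4, 9, 16, 25)
for a triangular matrix the eigenvalues are the diagonal entries, with algebraic multiplicity their repetition count

λ = 0 (multiplicity 1), λ = 1 (multiplicity 1), λ = 4 (multiplicity 1), λ = 9 (multiplicity 1), λ = 16 (multiplicity 1), λ = 25 (multiplicity 1)


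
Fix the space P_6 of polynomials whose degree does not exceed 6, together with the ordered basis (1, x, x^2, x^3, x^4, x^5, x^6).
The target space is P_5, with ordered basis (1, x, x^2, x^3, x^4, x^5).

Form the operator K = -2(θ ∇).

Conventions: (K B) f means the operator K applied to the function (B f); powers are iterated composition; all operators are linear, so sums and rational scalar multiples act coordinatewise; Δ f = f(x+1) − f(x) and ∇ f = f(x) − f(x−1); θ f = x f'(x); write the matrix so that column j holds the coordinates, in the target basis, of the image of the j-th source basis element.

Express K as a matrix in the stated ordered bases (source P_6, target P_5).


image of 1: 0
image of x: 0
image of x^2: -4x
image of x^3: -12x^2 + 6x
image of x^4: -24x^3 + 24x^2 - 8x
image of x^5: -40x^4 + 60x^3 - 40x^2 + 10x
image of x^6: -60x^5 + 120x^4 - 120x^3 + 60x^2 - 12x
each image's coordinates form column j of the matrix

the matrix is [[0, 0, 0, 0, 0, 0, 0]; [0, 0, -4, 6, -8, 10, -12]; [0, 0, 0, -12, 24, -40, 60]; [0, 0, 0, 0, -24, 60, -120]; [0, 0, 0, 0, 0, -40, 120]; [0, 0, 0, 0, 0, 0, -60]] (rows listed top to bottom)


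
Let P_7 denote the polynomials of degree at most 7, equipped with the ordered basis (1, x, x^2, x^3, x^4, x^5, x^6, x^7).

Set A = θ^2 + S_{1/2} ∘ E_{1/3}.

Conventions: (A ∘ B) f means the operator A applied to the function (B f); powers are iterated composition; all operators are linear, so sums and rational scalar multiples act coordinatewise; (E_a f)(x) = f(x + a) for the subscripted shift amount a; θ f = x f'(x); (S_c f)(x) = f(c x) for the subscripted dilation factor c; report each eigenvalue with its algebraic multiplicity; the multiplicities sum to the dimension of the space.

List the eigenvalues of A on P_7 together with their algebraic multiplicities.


image of 1: 1
image of x: (3/2)x + 1/3
image of x^2: (17/4)x^2 + (1/3)x + 1/9
image of x^3: (73/8)x^3 + (1/4)x^2 + (1/6)x + 1/27
image of x^4: (257/16)x^4 + (1/6)x^3 + (1/6)x^2 + (2/27)x + 1/81
image of x^5: (801/32)x^5 + (5/48)x^4 + (5/36)x^3 + (5/54)x^2 + (5/162)x + 1/243
image of x^6: (2305/64)x^6 + (1/16)x^5 + (5/48)x^4 + (5/54)x^3 + (5/108)x^2 + (1/81)x + 1/729
image of x^7: (6273/128)x^7 + (7/192)x^6 + (7/96)x^5 + (35/432)x^4 + (35/648)x^3 + (7/324)x^2 + (7/1458)x + 1/2187
the matrix is upper triangular; its diagonal is (1, 3/2, 17/4, 73/8, 257/16, 801/32, 2305/64, 6273/128)
for a triangular matrix the eigenvalues are the diagonal entries, with algebraic multiplicity their repetition count

λ = 1 (multiplicity 1), λ = 3/2 (multiplicity 1), λ = 17/4 (multiplicity 1), λ = 73/8 (multiplicity 1), λ = 257/16 (multiplicity 1), λ = 801/32 (multiplicity 1), λ = 2305/64 (multiplicity 1), λ = 6273/128 (multiplicity 1)


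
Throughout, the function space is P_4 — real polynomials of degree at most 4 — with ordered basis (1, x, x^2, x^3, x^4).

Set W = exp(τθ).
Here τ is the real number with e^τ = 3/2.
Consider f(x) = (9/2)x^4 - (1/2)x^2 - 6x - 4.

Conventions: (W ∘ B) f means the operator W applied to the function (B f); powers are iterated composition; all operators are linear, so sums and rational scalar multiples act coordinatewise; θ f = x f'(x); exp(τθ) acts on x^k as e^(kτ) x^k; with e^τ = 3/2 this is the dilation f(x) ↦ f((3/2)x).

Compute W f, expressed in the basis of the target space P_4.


exp(τθ) x^k = e^(kτ) x^k; with e^τ = 3/2 this sends x^k to (3/2)^k x^k
x ↦ 3/2 x
x^2 ↦ 9/4 x^2
x^4 ↦ 81/16 x^4
applying this coordinatewise to f: exp(τθ) f = (729/32)x^4 - (9/8)x^2 - 9x - 4

the result is g(x) = (729/32)x^4 - (9/8)x^2 - 9x - 4


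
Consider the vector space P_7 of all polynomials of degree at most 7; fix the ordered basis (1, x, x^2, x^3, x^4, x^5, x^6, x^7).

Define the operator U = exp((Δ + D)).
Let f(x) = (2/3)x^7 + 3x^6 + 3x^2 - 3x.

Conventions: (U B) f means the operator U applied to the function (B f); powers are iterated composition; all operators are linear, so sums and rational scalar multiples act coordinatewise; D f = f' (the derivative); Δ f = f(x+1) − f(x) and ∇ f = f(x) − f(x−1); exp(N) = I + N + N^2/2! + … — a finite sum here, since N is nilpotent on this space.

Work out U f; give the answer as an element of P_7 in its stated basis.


order-1 term: (28/3)x^6 + 50x^5 + (205/3)x^4 + (250/3)x^3 + 59x^2 + (104/3)x + 2/3
order-2 term: 56x^5 + 320x^4 + (1850/3)x^3 + 775x^2 + (1598/3)x + 509/3
order-3 term: (560/3)x^4 + 1040x^3 + 2060x^2 + 2170x + 2833/3
order-4 term: (1120/3)x^3 + 1840x^2 + (9080/3)x + 5720/3
order-5 term: 448x^2 + 1696x + 4960/3
order-6 term: (896/3)x + 640
order-7 term: 256/3
the series for exp((Δ + D)) f terminates at order 7
exp((Δ + D)) f = (2/3)x^7 + (37/3)x^6 + 106x^5 + 575x^4 + (6340/3)x^3 + 5185x^2 + (23267/3)x + 5400

g(x) = (2/3)x^7 + (37/3)x^6 + 106x^5 + 575x^4 + (6340/3)x^3 + 5185x^2 + (23267/3)x + 5400


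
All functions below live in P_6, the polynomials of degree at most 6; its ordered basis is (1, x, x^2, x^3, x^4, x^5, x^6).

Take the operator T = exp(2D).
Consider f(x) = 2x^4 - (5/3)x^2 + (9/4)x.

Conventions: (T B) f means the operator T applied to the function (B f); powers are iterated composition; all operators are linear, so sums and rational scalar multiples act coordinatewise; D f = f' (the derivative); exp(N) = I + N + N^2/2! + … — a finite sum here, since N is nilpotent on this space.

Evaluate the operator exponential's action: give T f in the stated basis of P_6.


g(x) = 2x^4 + 16x^3 + (139/3)x^2 + (715/12)x + 179/6

order-1 term: 16x^3 - (20/3)x + 9/2
order-2 term: 48x^2 - 20/3
order-3 term: 64x
order-4 term: 32
the series for exp(2D) f terminates at order 4
exp(2D) f = 2x^4 + 16x^3 + (139/3)x^2 + (715/12)x + 179/6


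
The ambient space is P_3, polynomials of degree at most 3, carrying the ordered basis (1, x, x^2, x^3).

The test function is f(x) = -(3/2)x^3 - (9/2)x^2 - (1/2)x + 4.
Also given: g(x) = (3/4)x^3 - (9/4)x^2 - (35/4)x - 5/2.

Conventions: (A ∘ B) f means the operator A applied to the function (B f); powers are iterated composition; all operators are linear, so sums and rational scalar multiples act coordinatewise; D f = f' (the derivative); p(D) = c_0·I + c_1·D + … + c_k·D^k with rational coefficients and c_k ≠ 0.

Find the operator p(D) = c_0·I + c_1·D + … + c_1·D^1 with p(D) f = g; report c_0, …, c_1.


c_0 = -1/2, c_1 = 1

D^0 f = -(3/2)x^3 - (9/2)x^2 - (1/2)x + 4
D^1 f = -(9/2)x^2 - 9x - 1/2
matching coefficients of g against c_0 f + c_1 Df + … from the top degree down determines the c_i
solution: c_0 = -1/2, c_1 = 1


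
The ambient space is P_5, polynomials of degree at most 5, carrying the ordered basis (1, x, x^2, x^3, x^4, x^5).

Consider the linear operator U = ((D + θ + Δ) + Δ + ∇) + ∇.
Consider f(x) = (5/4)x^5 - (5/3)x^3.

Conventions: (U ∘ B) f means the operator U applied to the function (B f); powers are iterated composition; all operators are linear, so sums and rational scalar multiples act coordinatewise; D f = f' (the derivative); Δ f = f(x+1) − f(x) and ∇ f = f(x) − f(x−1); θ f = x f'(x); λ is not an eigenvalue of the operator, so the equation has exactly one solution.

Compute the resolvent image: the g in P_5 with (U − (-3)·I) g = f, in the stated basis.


g(x) = (5/32)x^5 - (125/224)x^4 + (1595/1008)x^3 - (2015/336)x^2 + (11575/672)x - 187645/6048

write g with unknown coordinates in the stated basis and equate coefficients in (U − (-3)·I) g = f
solving from the highest basis element down gives g = (5/32)x^5 - (125/224)x^4 + (1595/1008)x^3 - (2015/336)x^2 + (11575/672)x - 187645/6048
check: U g = (25/32)x^5 + (375/224)x^4 - (2155/336)x^3 + (2015/112)x^2 - (11575/224)x + 187645/2016
so U g − (-3)·g = (5/4)x^5 - (5/3)x^3 = f ✓


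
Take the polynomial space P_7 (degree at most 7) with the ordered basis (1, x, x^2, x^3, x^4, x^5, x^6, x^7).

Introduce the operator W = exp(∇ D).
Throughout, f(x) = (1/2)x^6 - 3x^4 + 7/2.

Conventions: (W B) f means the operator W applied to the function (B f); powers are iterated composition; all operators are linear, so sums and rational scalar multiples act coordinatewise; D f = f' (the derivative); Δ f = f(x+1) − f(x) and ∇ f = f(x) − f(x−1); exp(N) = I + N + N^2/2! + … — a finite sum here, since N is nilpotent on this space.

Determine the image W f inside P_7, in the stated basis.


order-1 term: 15x^4 - 30x^3 - 6x^2 + 21x - 9
order-2 term: 90x^2 - 180x + 69
order-3 term: 60
the series for exp(∇ D) f terminates at order 3
exp(∇ D) f = (1/2)x^6 + 12x^4 - 30x^3 + 84x^2 - 159x + 247/2

the result is g(x) = (1/2)x^6 + 12x^4 - 30x^3 + 84x^2 - 159x + 247/2


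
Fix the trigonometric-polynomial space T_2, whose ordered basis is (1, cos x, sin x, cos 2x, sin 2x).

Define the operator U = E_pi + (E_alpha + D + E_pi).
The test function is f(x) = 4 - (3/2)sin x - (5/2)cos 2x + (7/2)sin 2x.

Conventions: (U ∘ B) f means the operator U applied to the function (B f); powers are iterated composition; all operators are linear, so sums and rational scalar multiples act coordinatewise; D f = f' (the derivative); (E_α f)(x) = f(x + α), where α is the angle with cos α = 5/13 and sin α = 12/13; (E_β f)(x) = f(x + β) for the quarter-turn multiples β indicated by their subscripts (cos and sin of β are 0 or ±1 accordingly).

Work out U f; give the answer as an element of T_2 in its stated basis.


E_pi f = 4 + (3/2)sin x - (5/2)cos 2x + (7/2)sin 2x
E_alpha f = 4 - (18/13)cos x - (15/26)sin x + (1435/338)cos 2x - (233/338)sin 2x
D f = -(3/2)cos x + 7cos 2x + 5sin 2x
E_pi f = 4 + (3/2)sin x - (5/2)cos 2x + (7/2)sin 2x
(E_alpha + D + E_pi) f = 8 - (75/26)cos x + (12/13)sin x + (1478/169)cos 2x + (1320/169)sin 2x
(E_pi + (E_alpha + D + E_pi)) f = 12 - (75/26)cos x + (63/26)sin x + (2111/338)cos 2x + (3823/338)sin 2x

the result is g(x) = 12 - (75/26)cos x + (63/26)sin x + (2111/338)cos 2x + (3823/338)sin 2x


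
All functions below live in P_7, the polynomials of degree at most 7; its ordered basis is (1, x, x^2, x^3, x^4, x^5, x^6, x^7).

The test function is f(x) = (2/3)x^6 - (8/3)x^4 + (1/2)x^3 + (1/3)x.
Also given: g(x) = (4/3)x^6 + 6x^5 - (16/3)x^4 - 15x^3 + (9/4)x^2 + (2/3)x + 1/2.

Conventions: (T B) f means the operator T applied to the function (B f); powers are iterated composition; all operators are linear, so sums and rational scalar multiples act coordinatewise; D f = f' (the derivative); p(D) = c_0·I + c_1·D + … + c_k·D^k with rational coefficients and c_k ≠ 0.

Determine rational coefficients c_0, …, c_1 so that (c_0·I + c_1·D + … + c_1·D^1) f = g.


p(D) = 2·I + (3/2)·D, i.e. c_0 = 2, c_1 = 3/2

D^0 f = (2/3)x^6 - (8/3)x^4 + (1/2)x^3 + (1/3)x
D^1 f = 4x^5 - (32/3)x^3 + (3/2)x^2 + 1/3
matching coefficients of g against c_0 f + c_1 Df + … from the top degree down determines the c_i
solution: c_0 = 2, c_1 = 3/2


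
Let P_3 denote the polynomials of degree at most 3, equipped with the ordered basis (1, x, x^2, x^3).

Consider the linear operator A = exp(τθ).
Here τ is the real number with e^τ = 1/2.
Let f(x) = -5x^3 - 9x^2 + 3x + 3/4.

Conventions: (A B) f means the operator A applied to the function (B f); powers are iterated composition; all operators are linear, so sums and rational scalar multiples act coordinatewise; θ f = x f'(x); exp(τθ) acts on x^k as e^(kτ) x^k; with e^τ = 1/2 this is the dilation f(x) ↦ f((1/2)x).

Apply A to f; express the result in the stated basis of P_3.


exp(τθ) x^k = e^(kτ) x^k; with e^τ = 1/2 this sends x^k to (1/2)^k x^k
x ↦ 1/2 x
x^2 ↦ 1/4 x^2
x^3 ↦ 1/8 x^3
applying this coordinatewise to f: exp(τθ) f = -(5/8)x^3 - (9/4)x^2 + (3/2)x + 3/4

the image equals g(x) = -(5/8)x^3 - (9/4)x^2 + (3/2)x + 3/4


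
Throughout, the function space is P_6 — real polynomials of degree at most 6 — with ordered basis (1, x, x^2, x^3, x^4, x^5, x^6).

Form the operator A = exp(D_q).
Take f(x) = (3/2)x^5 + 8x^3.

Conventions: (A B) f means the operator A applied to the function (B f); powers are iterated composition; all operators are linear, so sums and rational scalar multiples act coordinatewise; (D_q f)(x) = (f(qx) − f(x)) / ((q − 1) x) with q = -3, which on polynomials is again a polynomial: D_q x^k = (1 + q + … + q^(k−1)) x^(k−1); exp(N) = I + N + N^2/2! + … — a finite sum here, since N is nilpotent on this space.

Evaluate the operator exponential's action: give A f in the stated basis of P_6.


the image equals g(x) = (3/2)x^5 + (183/2)x^4 - 907x^3 - 2079x^2 + (2023/2)x + 1169/6

order-1 term: (183/2)x^4 + 56x^2
order-2 term: -915x^3 - 56x
order-3 term: -2135x^2 - 56/3
order-4 term: (2135/2)x
order-5 term: 427/2
the series for exp(D_q) f terminates at order 5
exp(D_q) f = (3/2)x^5 + (183/2)x^4 - 907x^3 - 2079x^2 + (2023/2)x + 1169/6


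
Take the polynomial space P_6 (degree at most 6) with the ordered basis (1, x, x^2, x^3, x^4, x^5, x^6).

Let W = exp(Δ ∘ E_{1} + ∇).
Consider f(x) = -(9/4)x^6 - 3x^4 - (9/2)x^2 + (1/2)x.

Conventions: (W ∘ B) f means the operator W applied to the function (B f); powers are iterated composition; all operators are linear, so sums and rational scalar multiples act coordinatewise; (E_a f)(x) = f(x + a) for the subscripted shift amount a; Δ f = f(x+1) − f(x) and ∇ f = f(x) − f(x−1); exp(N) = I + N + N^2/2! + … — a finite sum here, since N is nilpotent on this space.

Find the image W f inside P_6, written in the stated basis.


g(x) = -(9/4)x^6 - 27x^5 - (411/2)x^4 - 1284x^3 - 5310x^2 - (26735/2)x - 32161/2

order-1 term: -27x^5 - (135/2)x^4 - 384x^3 - (1017/2)x^2 - 546x - 379/2
order-2 term: -135x^4 - 540x^3 - 2637x^2 - 4194x - 3495
order-3 term: -360x^3 - 1620x^2 - 6036x - 6624
order-4 term: -540x^2 - 2160x - 4548
order-5 term: -432x - 1080
order-6 term: -144
the series for exp(Δ ∘ E_{1} + ∇) f terminates at order 6
exp(Δ ∘ E_{1} + ∇) f = -(9/4)x^6 - 27x^5 - (411/2)x^4 - 1284x^3 - 5310x^2 - (26735/2)x - 32161/2


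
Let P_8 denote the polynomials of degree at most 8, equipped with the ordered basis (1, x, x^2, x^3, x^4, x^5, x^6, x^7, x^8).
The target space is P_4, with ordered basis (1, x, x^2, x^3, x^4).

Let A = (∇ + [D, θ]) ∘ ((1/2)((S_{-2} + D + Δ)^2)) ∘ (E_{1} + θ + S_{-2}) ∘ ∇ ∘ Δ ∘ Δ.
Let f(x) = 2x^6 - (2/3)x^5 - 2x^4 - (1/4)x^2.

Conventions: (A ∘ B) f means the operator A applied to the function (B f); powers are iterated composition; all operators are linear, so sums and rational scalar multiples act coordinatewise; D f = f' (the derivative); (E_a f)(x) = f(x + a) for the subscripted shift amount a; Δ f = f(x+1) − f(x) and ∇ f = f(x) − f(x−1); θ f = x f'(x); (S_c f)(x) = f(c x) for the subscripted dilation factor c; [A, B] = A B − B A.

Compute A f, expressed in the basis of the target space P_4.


Δ f = 12x^5 + (80/3)x^4 + (76/3)x^3 + (34/3)x^2 + (1/6)x - 11/12
Δ Δ f = 60x^4 + (680/3)x^3 + 356x^2 + (796/3)x + 151/2
∇ (Δ ∘ Δ) f = 240x^3 + 320x^2 + 272x + 76
E_{1} ∇ (Δ ∘ Δ) f = 240x^3 + 1040x^2 + 1632x + 908
θ ∇ (Δ ∘ Δ) f = 720x^3 + 640x^2 + 272x
S_{-2} ∇ (Δ ∘ Δ) f = -1920x^3 + 1280x^2 - 544x + 76
(E_{1} + θ + S_{-2}) ∇ (Δ ∘ Δ) f = -960x^3 + 2960x^2 + 1360x + 984
S_{-2} ((E_{1} + θ + S_{-2}) ∘ ∇ ∘ Δ ∘ Δ) f = 7680x^3 + 11840x^2 - 2720x + 984
D ((E_{1} + θ + S_{-2}) ∘ ∇ ∘ Δ ∘ Δ) f = -2880x^2 + 5920x + 1360
Δ ((E_{1} + θ + S_{-2}) ∘ ∇ ∘ Δ ∘ Δ) f = -2880x^2 + 3040x + 3360
(S_{-2} + D + Δ) ((E_{1} + θ + S_{-2}) ∘ ∇ ∘ Δ ∘ Δ) f = 7680x^3 + 6080x^2 + 6240x + 5704
S_{-2} (S_{-2} + D + Δ) ((E_{1} + θ + S_{-2}) ∘ ∇ ∘ Δ ∘ Δ) f = -61440x^3 + 24320x^2 - 12480x + 5704
D (S_{-2} + D + Δ) ((E_{1} + θ + S_{-2}) ∘ ∇ ∘ Δ ∘ Δ) f = 23040x^2 + 12160x + 6240
Δ (S_{-2} + D + Δ) ((E_{1} + θ + S_{-2}) ∘ ∇ ∘ Δ ∘ Δ) f = 23040x^2 + 35200x + 20000
(S_{-2} + D + Δ) (S_{-2} + D + Δ) ((E_{1} + θ + S_{-2}) ∘ ∇ ∘ Δ ∘ Δ) f = -61440x^3 + 70400x^2 + 34880x + 31944
((1/2)((S_{-2} + D + Δ)^2)) ((E_{1} + θ + S_{-2}) ∘ ∇ ∘ Δ ∘ Δ) f = -30720x^3 + 35200x^2 + 17440x + 15972
∇ ((1/2)((S_{-2} + D + Δ)^2)) ((E_{1} + θ + S_{-2}) ∘ ∇ ∘ Δ ∘ Δ) f = -92160x^2 + 162560x - 48480
θ ((1/2)((S_{-2} + D + Δ)^2)) ((E_{1} + θ + S_{-2}) ∘ ∇ ∘ Δ ∘ Δ) f = -92160x^3 + 70400x^2 + 17440x
D θ ((1/2)((S_{-2} + D + Δ)^2)) ((E_{1} + θ + S_{-2}) ∘ ∇ ∘ Δ ∘ Δ) f = -276480x^2 + 140800x + 17440
D ((1/2)((S_{-2} + D + Δ)^2)) ((E_{1} + θ + S_{-2}) ∘ ∇ ∘ Δ ∘ Δ) f = -92160x^2 + 70400x + 17440
θ D ((1/2)((S_{-2} + D + Δ)^2)) ((E_{1} + θ + S_{-2}) ∘ ∇ ∘ Δ ∘ Δ) f = -184320x^2 + 70400x
[D, θ] ((1/2)((S_{-2} + D + Δ)^2)) ((E_{1} + θ + S_{-2}) ∘ ∇ ∘ Δ ∘ Δ) f = -92160x^2 + 70400x + 17440
(∇ + [D, θ]) ((1/2)((S_{-2} + D + Δ)^2)) ((E_{1} + θ + S_{-2}) ∘ ∇ ∘ Δ ∘ Δ) f = -184320x^2 + 232960x - 31040

g(x) = -184320x^2 + 232960x - 31040


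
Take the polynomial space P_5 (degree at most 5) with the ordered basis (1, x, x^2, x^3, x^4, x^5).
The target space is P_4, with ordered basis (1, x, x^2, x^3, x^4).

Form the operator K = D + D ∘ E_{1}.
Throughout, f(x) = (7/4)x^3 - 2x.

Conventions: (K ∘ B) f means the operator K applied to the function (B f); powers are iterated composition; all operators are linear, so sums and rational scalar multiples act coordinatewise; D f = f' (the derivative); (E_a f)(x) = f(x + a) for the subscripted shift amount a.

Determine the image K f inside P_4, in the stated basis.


the image equals g(x) = (21/2)x^2 + (21/2)x + 5/4

D f = (21/4)x^2 - 2
E_{1} f = (7/4)x^3 + (21/4)x^2 + (13/4)x - 1/4
D E_{1} f = (21/4)x^2 + (21/2)x + 13/4
(D + D ∘ E_{1}) f = (21/2)x^2 + (21/2)x + 5/4


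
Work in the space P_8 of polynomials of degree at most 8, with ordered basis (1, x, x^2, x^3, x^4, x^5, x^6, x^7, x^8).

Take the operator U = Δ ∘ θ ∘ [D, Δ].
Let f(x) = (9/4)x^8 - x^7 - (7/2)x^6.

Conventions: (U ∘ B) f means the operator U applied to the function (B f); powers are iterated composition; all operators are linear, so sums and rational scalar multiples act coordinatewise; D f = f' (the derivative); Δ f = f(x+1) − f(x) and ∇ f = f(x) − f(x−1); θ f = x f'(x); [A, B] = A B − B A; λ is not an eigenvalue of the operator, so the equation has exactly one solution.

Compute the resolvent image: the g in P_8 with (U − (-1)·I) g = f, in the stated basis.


the image equals g(x) = (9/4)x^8 - x^7 - (7/2)x^6

write g with unknown coordinates in the stated basis and equate coefficients in (U − (-1)·I) g = f
solving from the highest basis element down gives g = (9/4)x^8 - x^7 - (7/2)x^6
check: U g = 0
so U g − (-1)·g = (9/4)x^8 - x^7 - (7/2)x^6 = f ✓


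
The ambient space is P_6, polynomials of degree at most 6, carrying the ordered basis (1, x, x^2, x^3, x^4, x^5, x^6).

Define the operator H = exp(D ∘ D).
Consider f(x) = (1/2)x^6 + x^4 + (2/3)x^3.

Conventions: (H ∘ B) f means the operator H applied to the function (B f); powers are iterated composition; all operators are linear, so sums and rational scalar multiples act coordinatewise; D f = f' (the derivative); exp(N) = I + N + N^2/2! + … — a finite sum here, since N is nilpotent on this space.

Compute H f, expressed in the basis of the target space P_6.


the image equals g(x) = (1/2)x^6 + 16x^4 + (2/3)x^3 + 102x^2 + 4x + 72

order-1 term: 15x^4 + 12x^2 + 4x
order-2 term: 90x^2 + 12
order-3 term: 60
the series for exp(D ∘ D) f terminates at order 3
exp(D ∘ D) f = (1/2)x^6 + 16x^4 + (2/3)x^3 + 102x^2 + 4x + 72


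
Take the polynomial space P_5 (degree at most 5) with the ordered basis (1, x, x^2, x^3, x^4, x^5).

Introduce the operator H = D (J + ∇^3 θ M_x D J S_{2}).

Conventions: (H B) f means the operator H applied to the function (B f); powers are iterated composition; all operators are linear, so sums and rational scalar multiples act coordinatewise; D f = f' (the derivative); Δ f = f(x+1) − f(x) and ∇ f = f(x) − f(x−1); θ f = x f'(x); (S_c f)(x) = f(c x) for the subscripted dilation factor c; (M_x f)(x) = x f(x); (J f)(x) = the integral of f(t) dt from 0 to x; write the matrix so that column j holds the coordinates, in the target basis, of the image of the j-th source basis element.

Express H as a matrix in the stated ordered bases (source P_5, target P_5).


the matrix is [[1, 0, 0, 768, -14400, 172800]; [0, 1, 0, 0, 9600, -207360]; [0, 0, 1, 0, 0, 69120]; [0, 0, 0, 1, 0, 0]; [0, 0, 0, 0, 1, 0]; [0, 0, 0, 0, 0, 1]] (rows listed top to bottom)

image of 1: 1
image of x: x
image of x^2: x^2
image of x^3: x^3 + 768
image of x^4: x^4 + 9600x - 14400
image of x^5: x^5 + 69120x^2 - 207360x + 172800
each image's coordinates form column j of the matrix


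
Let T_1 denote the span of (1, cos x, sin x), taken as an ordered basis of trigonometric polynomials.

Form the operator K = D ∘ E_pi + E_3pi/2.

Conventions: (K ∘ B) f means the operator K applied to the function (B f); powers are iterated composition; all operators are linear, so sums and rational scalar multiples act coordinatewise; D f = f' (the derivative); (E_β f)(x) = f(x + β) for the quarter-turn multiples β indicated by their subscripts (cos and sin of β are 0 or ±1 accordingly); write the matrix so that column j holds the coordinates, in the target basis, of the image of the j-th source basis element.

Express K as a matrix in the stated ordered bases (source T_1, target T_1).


the matrix is [[1, 0, 0]; [0, 0, -2]; [0, 2, 0]] (rows listed top to bottom)

image of 1: 1
image of cos x: 2sin x
image of sin x: -2cos x
each image's coordinates form column j of the matrix


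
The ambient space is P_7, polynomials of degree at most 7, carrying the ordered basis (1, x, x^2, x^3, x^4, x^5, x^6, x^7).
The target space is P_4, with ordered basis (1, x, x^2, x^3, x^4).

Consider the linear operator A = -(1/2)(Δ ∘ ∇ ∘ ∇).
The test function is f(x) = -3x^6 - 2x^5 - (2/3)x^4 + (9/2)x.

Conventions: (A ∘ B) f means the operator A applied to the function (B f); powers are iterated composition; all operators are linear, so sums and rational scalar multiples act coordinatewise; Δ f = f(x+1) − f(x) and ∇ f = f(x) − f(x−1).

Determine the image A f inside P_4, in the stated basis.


g(x) = 180x^3 - 210x^2 + 218x - 64

∇ f = -18x^5 + 35x^4 - (128/3)x^3 + 29x^2 - (32/3)x + 37/6
∇ ∇ f = -90x^4 + 320x^3 - 518x^2 + 416x - 406/3
Δ ∇ ∇ f = -360x^3 + 420x^2 - 436x + 128
(-(1/2)(Δ ∘ ∇ ∘ ∇)) f = 180x^3 - 210x^2 + 218x - 64


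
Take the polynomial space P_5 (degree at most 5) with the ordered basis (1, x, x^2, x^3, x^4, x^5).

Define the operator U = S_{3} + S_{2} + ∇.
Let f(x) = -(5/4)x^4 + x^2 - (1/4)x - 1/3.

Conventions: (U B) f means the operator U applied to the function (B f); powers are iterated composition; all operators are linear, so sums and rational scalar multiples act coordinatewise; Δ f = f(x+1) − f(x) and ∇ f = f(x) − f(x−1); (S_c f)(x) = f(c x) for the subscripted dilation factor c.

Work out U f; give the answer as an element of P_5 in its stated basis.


the image equals g(x) = -(485/4)x^4 - 5x^3 + (41/2)x^2 - (17/4)x - 2/3

S_{3} f = -(405/4)x^4 + 9x^2 - (3/4)x - 1/3
S_{2} f = -20x^4 + 4x^2 - (1/2)x - 1/3
∇ f = -5x^3 + (15/2)x^2 - 3x
(S_{3} + S_{2} + ∇) f = -(485/4)x^4 - 5x^3 + (41/2)x^2 - (17/4)x - 2/3


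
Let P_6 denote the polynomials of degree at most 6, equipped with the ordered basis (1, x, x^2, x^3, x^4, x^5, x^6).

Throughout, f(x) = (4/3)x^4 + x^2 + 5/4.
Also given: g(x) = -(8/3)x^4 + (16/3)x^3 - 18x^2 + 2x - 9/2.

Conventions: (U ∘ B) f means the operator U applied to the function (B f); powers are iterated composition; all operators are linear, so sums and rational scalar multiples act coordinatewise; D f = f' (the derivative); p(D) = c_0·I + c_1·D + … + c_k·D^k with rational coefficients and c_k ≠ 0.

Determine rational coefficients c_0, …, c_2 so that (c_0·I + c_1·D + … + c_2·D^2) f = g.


c_0 = -2, c_1 = 1, c_2 = -1

D^0 f = (4/3)x^4 + x^2 + 5/4
D^1 f = (16/3)x^3 + 2x
D^2 f = 16x^2 + 2
matching coefficients of g against c_0 f + c_1 Df + … from the top degree down determines the c_i
solution: c_0 = -2, c_1 = 1, c_2 = -1


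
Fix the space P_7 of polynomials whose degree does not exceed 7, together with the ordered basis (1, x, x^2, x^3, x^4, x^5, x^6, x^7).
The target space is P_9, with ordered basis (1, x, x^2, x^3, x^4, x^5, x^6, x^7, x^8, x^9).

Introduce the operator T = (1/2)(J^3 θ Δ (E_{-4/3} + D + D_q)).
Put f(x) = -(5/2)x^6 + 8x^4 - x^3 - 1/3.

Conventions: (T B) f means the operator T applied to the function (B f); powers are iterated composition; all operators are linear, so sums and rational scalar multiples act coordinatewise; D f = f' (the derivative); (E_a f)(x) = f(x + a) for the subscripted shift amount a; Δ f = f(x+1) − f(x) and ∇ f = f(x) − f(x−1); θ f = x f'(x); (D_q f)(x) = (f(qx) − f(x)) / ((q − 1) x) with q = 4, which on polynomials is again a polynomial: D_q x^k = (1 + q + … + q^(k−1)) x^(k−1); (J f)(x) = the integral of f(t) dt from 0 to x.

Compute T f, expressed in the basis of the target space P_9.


E_{-4/3} f = -(5/2)x^6 + 20x^5 - (176/3)x^4 + (2021/27)x^3 - (788/27)x^2 - (1456/81)x + 9677/729
D f = -15x^5 + 32x^3 - 3x^2
D_q f = -(6825/2)x^5 + 680x^3 - 21x^2
(E_{-4/3} + D + D_q) f = -(5/2)x^6 - (6815/2)x^5 - (176/3)x^4 + (21245/27)x^3 - (1436/27)x^2 - (1456/81)x + 9677/729
Δ (E_{-4/3} + D + D_q) f = -15x^5 - 17075x^4 - (103079/3)x^3 - (577871/18)x^2 - (811781/54)x - 222991/81
θ Δ (E_{-4/3} + D + D_q) f = -75x^5 - 68300x^4 - 103079x^3 - (577871/9)x^2 - (811781/54)x
J (θ Δ) (E_{-4/3} + D + D_q) f = -(25/2)x^6 - 13660x^5 - (103079/4)x^4 - (577871/27)x^3 - (811781/108)x^2
J J (θ Δ) (E_{-4/3} + D + D_q) f = -(25/14)x^7 - (6830/3)x^6 - (103079/20)x^5 - (577871/108)x^4 - (811781/324)x^3
J J J (θ Δ) (E_{-4/3} + D + D_q) f = -(25/112)x^8 - (6830/21)x^7 - (103079/120)x^6 - (577871/540)x^5 - (811781/1296)x^4
((1/2)(J^3 θ Δ (E_{-4/3} + D + D_q))) f = -(25/224)x^8 - (3415/21)x^7 - (103079/240)x^6 - (577871/1080)x^5 - (811781/2592)x^4

the result is g(x) = -(25/224)x^8 - (3415/21)x^7 - (103079/240)x^6 - (577871/1080)x^5 - (811781/2592)x^4
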